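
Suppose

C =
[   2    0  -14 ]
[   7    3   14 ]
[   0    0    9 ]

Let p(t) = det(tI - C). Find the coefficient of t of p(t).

p(t) = t^3 - 14t^2 + 51t - 54.
The coefficient of t is 51.

51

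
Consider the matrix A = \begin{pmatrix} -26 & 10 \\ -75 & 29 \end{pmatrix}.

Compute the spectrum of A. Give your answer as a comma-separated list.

-1, 4

det(A - lambda·I) = (-26 - lambda)(29 - lambda) - (10)·(-75) = lambda^2 - 3·lambda - 4.
This factors as (lambda + 1)·(lambda - 4) = 0.
Eigenvalues: -1, 4.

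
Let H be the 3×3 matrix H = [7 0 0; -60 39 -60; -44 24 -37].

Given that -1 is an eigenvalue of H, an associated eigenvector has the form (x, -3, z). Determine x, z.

0, -2

We need (H + 1I)v = 0.
H + 1I = [[8, 0, 0], [-60, 40, -60], [-44, 24, -36]].
Row 1: (8)·x + (0)·-3 + (0)·z = 0
Row 2: (-60)·x + (40)·-3 + (-60)·z = 0
Row 3: (-44)·x + (24)·-3 + (-36)·z = 0
Solving gives x = 0, z = -2.
Check: H·(0, -3, -2) = (0, 3, 2) = -1·(0, -3, -2).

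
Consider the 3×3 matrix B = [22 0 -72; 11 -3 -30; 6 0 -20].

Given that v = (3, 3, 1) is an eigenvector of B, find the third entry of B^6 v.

First find the eigenvalue: Bv = (-6, -6, -2) = -2·(3, 3, 1), so λ = -2.
Then B^6 v = λ^6·v = (-2)^6·(3, 3, 1) = 64·(3, 3, 1) = (192, 192, 64).

64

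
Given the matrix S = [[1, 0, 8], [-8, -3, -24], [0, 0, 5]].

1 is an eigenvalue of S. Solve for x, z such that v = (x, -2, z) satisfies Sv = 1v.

1, 0

We need (S - 1I)v = 0.
S - 1I = [[0, 0, 8], [-8, -4, -24], [0, 0, 4]].
Row 1: (0)·x + (0)·-2 + (8)·z = 0
Row 2: (-8)·x + (-4)·-2 + (-24)·z = 0
Row 3: (0)·x + (0)·-2 + (4)·z = 0
Solving gives x = 1, z = 0.
Check: S·(1, -2, 0) = (1, -2, 0) = 1·(1, -2, 0).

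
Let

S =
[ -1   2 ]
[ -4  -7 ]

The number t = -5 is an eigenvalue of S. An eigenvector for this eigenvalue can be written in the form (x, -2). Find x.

1

We need (S + 5I)v = 0.
S + 5I = [[4, 2], [-4, -2]].
Row 1: (4)·x + (2)·-2 = 0
Row 2: (-4)·x + (-2)·-2 = 0
Solving gives x = 1.
Check: S·(1, -2) = (-5, 10) = -5·(1, -2).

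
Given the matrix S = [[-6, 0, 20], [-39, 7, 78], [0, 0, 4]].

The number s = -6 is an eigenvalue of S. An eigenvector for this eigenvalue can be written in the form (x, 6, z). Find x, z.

We need (S + 6I)v = 0.
S + 6I = [[0, 0, 20], [-39, 13, 78], [0, 0, 10]].
Row 1: (0)·x + (0)·6 + (20)·z = 0
Row 2: (-39)·x + (13)·6 + (78)·z = 0
Row 3: (0)·x + (0)·6 + (10)·z = 0
Solving gives x = 2, z = 0.
Check: S·(2, 6, 0) = (-12, -36, 0) = -6·(2, 6, 0).

2, 0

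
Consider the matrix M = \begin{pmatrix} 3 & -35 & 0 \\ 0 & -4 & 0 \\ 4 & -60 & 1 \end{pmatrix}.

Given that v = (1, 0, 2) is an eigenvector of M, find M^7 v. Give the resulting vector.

First find the eigenvalue: Mv = (3, 0, 6) = 3·(1, 0, 2), so λ = 3.
Then M^7 v = λ^7·v = 3^7·(1, 0, 2) = 2187·(1, 0, 2) = (2187, 0, 4374).

(2187, 0, 4374)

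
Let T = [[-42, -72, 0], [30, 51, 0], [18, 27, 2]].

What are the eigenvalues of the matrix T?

Set up det(μI - T) = 0.
Expanding along the first row, p(μ) = μ^3 - 11μ^2 + 36μ - 36.
Try μ = 3: p(3) = 0, so 3 is a root.
Dividing by (μ - 3) leaves μ^2 - 8μ + 12.
The quadratic factors as (μ - 2)·(μ - 6).
Eigenvalues: 2, 3, 6.

2, 3, 6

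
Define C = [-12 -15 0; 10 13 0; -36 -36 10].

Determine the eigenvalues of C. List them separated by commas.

Set up det(rI - C) = 0.
Expanding the 3×3 determinant: p(r) = r^3 - 11r^2 + 4r + 60.
Since p(-2) = 0, r = -2 is a root.
Dividing by (r + 2) leaves r^2 - 13r + 30.
The quadratic factors as (r - 3)·(r - 10).
Eigenvalues: -2, 3, 10.

-2, 3, 10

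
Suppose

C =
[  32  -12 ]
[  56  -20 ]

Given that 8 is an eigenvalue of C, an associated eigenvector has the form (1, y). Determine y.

2

We need (C - 8I)v = 0.
C - 8I = [[24, -12], [56, -28]].
Row 1: (24)·1 + (-12)·y = 0
Row 2: (56)·1 + (-28)·y = 0
Solving gives y = 2.
Check: C·(1, 2) = (8, 16) = 8·(1, 2).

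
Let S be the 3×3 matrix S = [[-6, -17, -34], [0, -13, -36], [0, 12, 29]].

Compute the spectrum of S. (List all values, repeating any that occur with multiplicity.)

-6, 5, 11

Set up det(rI - S) = 0.
Expanding along the first row, p(r) = r^3 - 10r^2 - 41r + 330.
Since p(5) = 0, r = 5 is a root.
Dividing by (r - 5) leaves r^2 - 5r - 66.
The quadratic factors as (r + 6)·(r - 11).
Eigenvalues: -6, 5, 11.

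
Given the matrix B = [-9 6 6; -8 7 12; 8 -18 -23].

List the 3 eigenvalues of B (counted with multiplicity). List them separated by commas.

The characteristic polynomial is p(μ) = det(μI - B).
Cofactor expansion gives p(μ) = μ^3 + 25μ^2 + 199μ + 495.
Since p(-5) = 0, μ = -5 is a root.
Factor out (μ + 5): p(μ) = (μ + 5)·(μ^2 + 20μ + 99).
The quadratic factors as (μ + 11)·(μ + 9).
Eigenvalues: -11, -9, -5.

-11, -9, -5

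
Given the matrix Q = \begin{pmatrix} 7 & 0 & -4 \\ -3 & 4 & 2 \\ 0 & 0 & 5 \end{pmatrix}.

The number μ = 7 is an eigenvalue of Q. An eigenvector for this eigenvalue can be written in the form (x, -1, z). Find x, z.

We need (Q - 7I)v = 0.
Q - 7I = [[0, 0, -4], [-3, -3, 2], [0, 0, -2]].
Row 1: (0)·x + (0)·-1 + (-4)·z = 0
Row 2: (-3)·x + (-3)·-1 + (2)·z = 0
Row 3: (0)·x + (0)·-1 + (-2)·z = 0
Solving gives x = 1, z = 0.
Check: Q·(1, -1, 0) = (7, -7, 0) = 7·(1, -1, 0).

1, 0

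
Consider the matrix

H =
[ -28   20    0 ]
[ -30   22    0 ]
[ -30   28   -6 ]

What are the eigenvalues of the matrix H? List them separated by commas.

-8, -6, 2

The characteristic polynomial is p(λ) = det(λI - H).
Expanding along the first row, p(λ) = λ^3 + 12λ^2 + 20λ - 96.
Try λ = 2: p(2) = 0, so 2 is a root.
Dividing by (λ - 2) leaves λ^2 + 14λ + 48.
The quadratic factors as (λ + 8)·(λ + 6).
Eigenvalues: -8, -6, 2.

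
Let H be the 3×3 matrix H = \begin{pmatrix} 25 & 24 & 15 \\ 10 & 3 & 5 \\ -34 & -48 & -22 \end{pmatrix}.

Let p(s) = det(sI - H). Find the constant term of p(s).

120

p(s) = s^3 - 6s^2 - 31s + 120.
The constant term is 120.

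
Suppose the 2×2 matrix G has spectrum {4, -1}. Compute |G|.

-4

det(G) is the product of the eigenvalues: (4) · (-1) = -4.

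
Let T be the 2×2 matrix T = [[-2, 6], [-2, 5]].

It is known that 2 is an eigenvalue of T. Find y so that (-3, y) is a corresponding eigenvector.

We need (T - 2I)v = 0.
T - 2I = [[-4, 6], [-2, 3]].
Row 1: (-4)·-3 + (6)·y = 0
Row 2: (-2)·-3 + (3)·y = 0
Solving gives y = -2.
Check: T·(-3, -2) = (-6, -4) = 2·(-3, -2).

-2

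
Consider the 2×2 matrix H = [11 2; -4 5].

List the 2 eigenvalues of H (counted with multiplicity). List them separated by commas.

7, 9

det(H - tI) = (11 - t)(5 - t) - (2)·(-4) = t^2 - 16t + 63.
This factors as (t - 7)·(t - 9) = 0.
Eigenvalues: 7, 9.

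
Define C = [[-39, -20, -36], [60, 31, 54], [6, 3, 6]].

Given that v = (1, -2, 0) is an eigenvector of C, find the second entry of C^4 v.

First find the eigenvalue: Cv = (1, -2, 0) = 1·(1, -2, 0), so λ = 1.
Then C^4 v = λ^4·v = 1^4·(1, -2, 0) = 1·(1, -2, 0) = (1, -2, 0).

-2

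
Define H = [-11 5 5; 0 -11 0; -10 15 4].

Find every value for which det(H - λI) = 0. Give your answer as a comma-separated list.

-11, -6, -1

Compute the characteristic polynomial p(μ) = det(μI - H).
Cofactor expansion gives p(μ) = μ^3 + 18μ^2 + 83μ + 66.
Rational-root test: μ = -11 gives p(-11) = 0.
Factor out (μ + 11): p(μ) = (μ + 11)·(μ^2 + 7μ + 6).
The quadratic factors as (μ + 6)·(μ + 1).
Eigenvalues: -11, -6, -1.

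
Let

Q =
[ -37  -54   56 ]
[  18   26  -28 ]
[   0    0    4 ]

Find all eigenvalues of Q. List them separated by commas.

-10, -1, 4

Compute the characteristic polynomial p(λ) = det(λI - Q).
Expanding the 3×3 determinant: p(λ) = λ^3 + 7λ^2 - 34λ - 40.
Since p(-10) = 0, λ = -10 is a root.
Dividing by (λ + 10) leaves λ^2 - 3λ - 4.
The quadratic factors as (λ + 1)·(λ - 4).
Eigenvalues: -10, -1, 4.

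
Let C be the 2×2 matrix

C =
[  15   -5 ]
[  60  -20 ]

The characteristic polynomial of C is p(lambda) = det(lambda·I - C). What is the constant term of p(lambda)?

0

p(lambda) = lambda^2 + 5·lambda.
The constant term is 0.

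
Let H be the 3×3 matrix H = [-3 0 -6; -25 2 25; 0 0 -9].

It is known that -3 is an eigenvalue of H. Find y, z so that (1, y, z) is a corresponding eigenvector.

5, 0

We need (H + 3I)v = 0.
H + 3I = [[0, 0, -6], [-25, 5, 25], [0, 0, -6]].
Row 1: (0)·1 + (0)·y + (-6)·z = 0
Row 2: (-25)·1 + (5)·y + (25)·z = 0
Row 3: (0)·1 + (0)·y + (-6)·z = 0
Solving gives y = 5, z = 0.
Check: H·(1, 5, 0) = (-3, -15, 0) = -3·(1, 5, 0).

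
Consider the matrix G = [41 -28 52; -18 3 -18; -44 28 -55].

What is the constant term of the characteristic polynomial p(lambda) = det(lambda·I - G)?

p(0) = det(0·I − G) = det(−G) = (−1)^3·det(G).
det(G) = 99, so p(0) = -99.

-99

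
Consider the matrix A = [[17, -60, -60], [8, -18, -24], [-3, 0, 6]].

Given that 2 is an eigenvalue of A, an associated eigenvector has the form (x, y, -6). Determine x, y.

-8, 4

We need (A - 2I)v = 0.
A - 2I = [[15, -60, -60], [8, -20, -24], [-3, 0, 4]].
Row 1: (15)·x + (-60)·y + (-60)·-6 = 0
Row 2: (8)·x + (-20)·y + (-24)·-6 = 0
Row 3: (-3)·x + (0)·y + (4)·-6 = 0
Solving gives x = -8, y = 4.
Check: A·(-8, 4, -6) = (-16, 8, -12) = 2·(-8, 4, -6).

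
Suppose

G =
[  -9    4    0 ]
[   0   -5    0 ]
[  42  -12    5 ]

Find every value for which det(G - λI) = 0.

-9, -5, 5

Set up det(rI - G) = 0.
Expanding the 3×3 determinant: p(r) = r^3 + 9r^2 - 25r - 225.
Since p(-5) = 0, r = -5 is a root.
Dividing by (r + 5) leaves r^2 + 4r - 45.
The quadratic factors as (r + 9)·(r - 5).
Eigenvalues: -9, -5, 5.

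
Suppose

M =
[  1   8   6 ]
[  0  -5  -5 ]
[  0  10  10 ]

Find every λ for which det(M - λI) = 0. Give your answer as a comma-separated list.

Set up det(sI - M) = 0.
Cofactor expansion gives p(s) = s^3 - 6s^2 + 5s.
Try s = 0: p(0) = 0, so 0 is a root.
Dividing by s leaves s^2 - 6s + 5.
The quadratic factors as (s - 1)·(s - 5).
Eigenvalues: 0, 1, 5.

0, 1, 5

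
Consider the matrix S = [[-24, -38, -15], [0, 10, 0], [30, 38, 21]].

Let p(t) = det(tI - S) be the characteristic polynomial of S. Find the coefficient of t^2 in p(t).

The coefficient of t^2 of det(tI - S) is −trace(S).
trace(S) = (-24) + (10) + (21) = 7, so the coefficient is -7.

-7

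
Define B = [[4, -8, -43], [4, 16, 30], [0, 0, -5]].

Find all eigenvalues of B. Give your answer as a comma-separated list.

-5, 8, 12

Set up det(tI - B) = 0.
Cofactor expansion gives p(t) = t^3 - 15t^2 - 4t + 480.
Try t = -5: p(-5) = 0, so -5 is a root.
Factor out (t + 5): p(t) = (t + 5)·(t^2 - 20t + 96).
The quadratic factors as (t - 8)·(t - 12).
Eigenvalues: -5, 8, 12.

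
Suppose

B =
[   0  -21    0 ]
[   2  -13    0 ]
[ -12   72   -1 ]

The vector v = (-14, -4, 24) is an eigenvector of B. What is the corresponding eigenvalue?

-6

Compute Bv: B·(-14, -4, 24) = (84, 24, -144).
Since Bv = λv, compare component 1: 84 = λ·-14, so λ = -6.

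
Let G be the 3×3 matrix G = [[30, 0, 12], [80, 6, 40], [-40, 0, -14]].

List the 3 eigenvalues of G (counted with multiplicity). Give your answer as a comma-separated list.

Set up det(μI - G) = 0.
Cofactor expansion gives p(μ) = μ^3 - 22μ^2 + 156μ - 360.
Since p(10) = 0, μ = 10 is a root.
Factor out (μ - 10): p(μ) = (μ - 10)·(μ^2 - 12μ + 36).
The quadratic factor is (μ - 6)^2.
Eigenvalues: 6, 6, 10.

6, 6, 10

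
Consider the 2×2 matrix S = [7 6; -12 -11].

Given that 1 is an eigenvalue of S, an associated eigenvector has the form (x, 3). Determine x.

-3

We need (S - 1I)v = 0.
S - 1I = [[6, 6], [-12, -12]].
Row 1: (6)·x + (6)·3 = 0
Row 2: (-12)·x + (-12)·3 = 0
Solving gives x = -3.
Check: S·(-3, 3) = (-3, 3) = 1·(-3, 3).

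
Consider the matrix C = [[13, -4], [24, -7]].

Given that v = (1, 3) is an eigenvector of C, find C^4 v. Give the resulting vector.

First find the eigenvalue: Cv = (1, 3) = 1·(1, 3), so λ = 1.
Then C^4 v = λ^4·v = 1^4·(1, 3) = 1·(1, 3) = (1, 3).

(1, 3)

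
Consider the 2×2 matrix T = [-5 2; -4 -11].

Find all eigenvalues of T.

-9, -7

det(T - μI) = (-5 - μ)(-11 - μ) - (2)·(-4) = μ^2 + 16μ + 63.
This factors as (μ + 9)·(μ + 7) = 0.
Eigenvalues: -9, -7.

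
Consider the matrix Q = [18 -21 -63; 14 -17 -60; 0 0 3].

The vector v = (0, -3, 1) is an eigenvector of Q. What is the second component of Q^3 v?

First find the eigenvalue: Qv = (0, -9, 3) = 3·(0, -3, 1), so λ = 3.
Then Q^3 v = λ^3·v = 3^3·(0, -3, 1) = 27·(0, -3, 1) = (0, -81, 27).

-81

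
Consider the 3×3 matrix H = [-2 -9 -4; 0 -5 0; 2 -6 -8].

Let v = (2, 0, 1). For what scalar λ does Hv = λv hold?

-4

Compute Hv: H·(2, 0, 1) = (-8, 0, -4).
Since Hv = λv, compare component 1: -8 = λ·2, so λ = -4.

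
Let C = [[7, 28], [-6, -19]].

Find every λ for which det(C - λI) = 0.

-7, -5

det(C - rI) = (7 - r)(-19 - r) - (28)·(-6) = r^2 + 12r + 35.
This factors as (r + 7)·(r + 5) = 0.
Eigenvalues: -7, -5.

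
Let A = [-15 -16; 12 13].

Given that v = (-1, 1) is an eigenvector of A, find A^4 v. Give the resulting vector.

First find the eigenvalue: Av = (-1, 1) = 1·(-1, 1), so λ = 1.
Then A^4 v = λ^4·v = 1^4·(-1, 1) = 1·(-1, 1) = (-1, 1).

(-1, 1)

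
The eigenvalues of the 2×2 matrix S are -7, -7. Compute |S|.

49

det(S) is the product of the eigenvalues: (-7) · (-7) = 49.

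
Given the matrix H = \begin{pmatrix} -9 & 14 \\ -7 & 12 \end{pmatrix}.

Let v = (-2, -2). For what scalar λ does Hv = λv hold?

5

Compute Hv: H·(-2, -2) = (-10, -10).
Since Hv = λv, compare component 1: -10 = λ·-2, so λ = 5.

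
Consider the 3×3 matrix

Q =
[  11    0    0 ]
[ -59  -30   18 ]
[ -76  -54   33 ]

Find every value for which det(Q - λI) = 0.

Set up det(λI - Q) = 0.
Cofactor expansion gives p(λ) = λ^3 - 14λ^2 + 15λ + 198.
Rational-root test: λ = 6 gives p(6) = 0.
Dividing by (λ - 6) leaves λ^2 - 8λ - 33.
The quadratic factors as (λ + 3)·(λ - 11).
Eigenvalues: -3, 6, 11.

-3, 6, 11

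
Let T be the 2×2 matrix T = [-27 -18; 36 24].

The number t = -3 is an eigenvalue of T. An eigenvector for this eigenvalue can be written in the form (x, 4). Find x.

We need (T + 3I)v = 0.
T + 3I = [[-24, -18], [36, 27]].
Row 1: (-24)·x + (-18)·4 = 0
Row 2: (36)·x + (27)·4 = 0
Solving gives x = -3.
Check: T·(-3, 4) = (9, -12) = -3·(-3, 4).

-3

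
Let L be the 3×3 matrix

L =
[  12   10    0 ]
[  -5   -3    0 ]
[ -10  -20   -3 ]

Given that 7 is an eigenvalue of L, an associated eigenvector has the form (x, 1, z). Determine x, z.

-2, 0

We need (L - 7I)v = 0.
L - 7I = [[5, 10, 0], [-5, -10, 0], [-10, -20, -10]].
Row 1: (5)·x + (10)·1 + (0)·z = 0
Row 2: (-5)·x + (-10)·1 + (0)·z = 0
Row 3: (-10)·x + (-20)·1 + (-10)·z = 0
Solving gives x = -2, z = 0.
Check: L·(-2, 1, 0) = (-14, 7, 0) = 7·(-2, 1, 0).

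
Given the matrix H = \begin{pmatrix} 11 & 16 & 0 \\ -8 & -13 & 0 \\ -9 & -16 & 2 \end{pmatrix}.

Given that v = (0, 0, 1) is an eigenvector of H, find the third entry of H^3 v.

First find the eigenvalue: Hv = (0, 0, 2) = 2·(0, 0, 1), so λ = 2.
Then H^3 v = λ^3·v = 2^3·(0, 0, 1) = 8·(0, 0, 1) = (0, 0, 8).

8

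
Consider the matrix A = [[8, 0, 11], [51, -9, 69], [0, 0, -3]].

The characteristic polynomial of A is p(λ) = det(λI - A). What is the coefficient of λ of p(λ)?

-69

p(λ) = λ^3 + 4λ^2 - 69λ - 216.
The coefficient of λ is -69.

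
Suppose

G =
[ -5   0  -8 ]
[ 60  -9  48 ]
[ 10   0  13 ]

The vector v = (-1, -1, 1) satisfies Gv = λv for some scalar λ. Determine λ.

Compute Gv: G·(-1, -1, 1) = (-3, -3, 3).
Since Gv = λv, compare component 1: -3 = λ·-1, so λ = 3.

3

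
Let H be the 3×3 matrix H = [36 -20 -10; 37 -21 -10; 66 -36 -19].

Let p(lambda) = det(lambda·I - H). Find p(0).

p(0) = det(0·I − H) = det(−H) = (−1)^3·det(H).
det(H) = 4, so p(0) = -4.

-4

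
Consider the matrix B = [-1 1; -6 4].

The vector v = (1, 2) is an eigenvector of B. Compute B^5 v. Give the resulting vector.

(1, 2)

First find the eigenvalue: Bv = (1, 2) = 1·(1, 2), so λ = 1.
Then B^5 v = λ^5·v = 1^5·(1, 2) = 1·(1, 2) = (1, 2).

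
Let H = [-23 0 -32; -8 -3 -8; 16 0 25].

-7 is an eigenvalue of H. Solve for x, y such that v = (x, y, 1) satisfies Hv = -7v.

We need (H + 7I)v = 0.
H + 7I = [[-16, 0, -32], [-8, 4, -8], [16, 0, 32]].
Row 1: (-16)·x + (0)·y + (-32)·1 = 0
Row 2: (-8)·x + (4)·y + (-8)·1 = 0
Row 3: (16)·x + (0)·y + (32)·1 = 0
Solving gives x = -2, y = -2.
Check: H·(-2, -2, 1) = (14, 14, -7) = -7·(-2, -2, 1).

-2, -2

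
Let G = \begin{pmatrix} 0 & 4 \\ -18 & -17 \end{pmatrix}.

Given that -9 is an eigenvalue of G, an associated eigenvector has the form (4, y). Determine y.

We need (G + 9I)v = 0.
G + 9I = [[9, 4], [-18, -8]].
Row 1: (9)·4 + (4)·y = 0
Row 2: (-18)·4 + (-8)·y = 0
Solving gives y = -9.
Check: G·(4, -9) = (-36, 81) = -9·(4, -9).

-9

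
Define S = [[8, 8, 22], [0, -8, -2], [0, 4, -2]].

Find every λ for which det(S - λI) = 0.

-6, -4, 8

Set up det(rI - S) = 0.
Expanding along the first row, p(r) = r^3 + 2r^2 - 56r - 192.
Rational-root test: r = -4 gives p(-4) = 0.
Dividing by (r + 4) leaves r^2 - 2r - 48.
The quadratic factors as (r + 6)·(r - 8).
Eigenvalues: -6, -4, 8.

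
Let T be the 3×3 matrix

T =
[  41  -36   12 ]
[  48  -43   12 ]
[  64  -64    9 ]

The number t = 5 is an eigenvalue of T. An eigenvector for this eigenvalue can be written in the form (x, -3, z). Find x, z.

-3, 0

We need (T - 5I)v = 0.
T - 5I = [[36, -36, 12], [48, -48, 12], [64, -64, 4]].
Row 1: (36)·x + (-36)·-3 + (12)·z = 0
Row 2: (48)·x + (-48)·-3 + (12)·z = 0
Row 3: (64)·x + (-64)·-3 + (4)·z = 0
Solving gives x = -3, z = 0.
Check: T·(-3, -3, 0) = (-15, -15, 0) = 5·(-3, -3, 0).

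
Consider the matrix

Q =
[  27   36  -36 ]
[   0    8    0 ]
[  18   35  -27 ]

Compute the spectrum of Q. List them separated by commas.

Set up det(lambda·I - Q) = 0.
Cofactor expansion gives p(lambda) = lambda^3 - 8·lambda^2 - 81·lambda + 648.
Try lambda = -9: p(-9) = 0, so -9 is a root.
Dividing by (lambda + 9) leaves lambda^2 - 17·lambda + 72.
The quadratic factors as (lambda - 8)·(lambda - 9).
Eigenvalues: -9, 8, 9.

-9, 8, 9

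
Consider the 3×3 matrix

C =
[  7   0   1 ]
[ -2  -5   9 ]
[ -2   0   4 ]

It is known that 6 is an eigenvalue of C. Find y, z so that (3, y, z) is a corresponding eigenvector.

We need (C - 6I)v = 0.
C - 6I = [[1, 0, 1], [-2, -11, 9], [-2, 0, -2]].
Row 1: (1)·3 + (0)·y + (1)·z = 0
Row 2: (-2)·3 + (-11)·y + (9)·z = 0
Row 3: (-2)·3 + (0)·y + (-2)·z = 0
Solving gives y = -3, z = -3.
Check: C·(3, -3, -3) = (18, -18, -18) = 6·(3, -3, -3).

-3, -3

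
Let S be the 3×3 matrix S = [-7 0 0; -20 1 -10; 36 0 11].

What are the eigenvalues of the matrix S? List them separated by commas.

The characteristic polynomial is p(t) = det(tI - S).
Expanding the 3×3 determinant: p(t) = t^3 - 5t^2 - 73t + 77.
Since p(1) = 0, t = 1 is a root.
Factor out (t - 1): p(t) = (t - 1)·(t^2 - 4t - 77).
The quadratic factors as (t + 7)·(t - 11).
Eigenvalues: -7, 1, 11.

-7, 1, 11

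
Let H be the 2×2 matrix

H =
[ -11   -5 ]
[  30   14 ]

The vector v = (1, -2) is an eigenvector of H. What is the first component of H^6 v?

1

First find the eigenvalue: Hv = (-1, 2) = -1·(1, -2), so λ = -1.
Then H^6 v = λ^6·v = (-1)^6·(1, -2) = 1·(1, -2) = (1, -2).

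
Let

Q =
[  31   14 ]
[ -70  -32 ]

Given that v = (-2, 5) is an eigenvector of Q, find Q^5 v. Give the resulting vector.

First find the eigenvalue: Qv = (8, -20) = -4·(-2, 5), so λ = -4.
Then Q^5 v = λ^5·v = (-4)^5·(-2, 5) = -1024·(-2, 5) = (2048, -5120).

(2048, -5120)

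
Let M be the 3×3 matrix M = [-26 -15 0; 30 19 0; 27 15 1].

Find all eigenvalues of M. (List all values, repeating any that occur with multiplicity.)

-11, 1, 4

The characteristic polynomial is p(λ) = det(λI - M).
Expanding along the first row, p(λ) = λ^3 + 6λ^2 - 51λ + 44.
Try λ = 1: p(1) = 0, so 1 is a root.
Dividing by (λ - 1) leaves λ^2 + 7λ - 44.
The quadratic factors as (λ + 11)·(λ - 4).
Eigenvalues: -11, 1, 4.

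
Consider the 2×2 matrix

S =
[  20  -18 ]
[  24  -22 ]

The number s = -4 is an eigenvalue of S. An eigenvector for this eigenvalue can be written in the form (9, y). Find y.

We need (S + 4I)v = 0.
S + 4I = [[24, -18], [24, -18]].
Row 1: (24)·9 + (-18)·y = 0
Row 2: (24)·9 + (-18)·y = 0
Solving gives y = 12.
Check: S·(9, 12) = (-36, -48) = -4·(9, 12).

12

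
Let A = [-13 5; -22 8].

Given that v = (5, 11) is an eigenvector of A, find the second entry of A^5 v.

First find the eigenvalue: Av = (-10, -22) = -2·(5, 11), so λ = -2.
Then A^5 v = λ^5·v = (-2)^5·(5, 11) = -32·(5, 11) = (-160, -352).

-352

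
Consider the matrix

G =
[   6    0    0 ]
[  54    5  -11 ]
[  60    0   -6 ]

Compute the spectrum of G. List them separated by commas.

Set up det(μI - G) = 0.
Expanding along the first row, p(μ) = μ^3 - 5μ^2 - 36μ + 180.
Rational-root test: μ = 5 gives p(5) = 0.
Dividing by (μ - 5) leaves μ^2 - 36.
The quadratic factors as (μ + 6)·(μ - 6).
Eigenvalues: -6, 5, 6.

-6, 5, 6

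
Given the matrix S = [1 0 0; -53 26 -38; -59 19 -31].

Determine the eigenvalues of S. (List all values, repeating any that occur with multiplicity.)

-12, 1, 7

Compute the characteristic polynomial p(lambda) = det(lambda·I - S).
Expanding along the first row, p(lambda) = lambda^3 + 4·lambda^2 - 89·lambda + 84.
Rational-root test: lambda = 1 gives p(1) = 0.
Factor out (lambda - 1): p(lambda) = (lambda - 1)·(lambda^2 + 5·lambda - 84).
The quadratic factors as (lambda + 12)·(lambda - 7).
Eigenvalues: -12, 1, 7.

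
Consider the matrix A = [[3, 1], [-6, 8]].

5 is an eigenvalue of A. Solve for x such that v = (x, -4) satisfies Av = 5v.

We need (A - 5I)v = 0.
A - 5I = [[-2, 1], [-6, 3]].
Row 1: (-2)·x + (1)·-4 = 0
Row 2: (-6)·x + (3)·-4 = 0
Solving gives x = -2.
Check: A·(-2, -4) = (-10, -20) = 5·(-2, -4).

-2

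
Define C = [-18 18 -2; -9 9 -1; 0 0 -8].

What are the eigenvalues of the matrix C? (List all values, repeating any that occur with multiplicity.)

Set up det(tI - C) = 0.
Expanding along the first row, p(t) = t^3 + 17t^2 + 72t.
Rational-root test: t = 0 gives p(0) = 0.
Factor out t: p(t) = t·(t^2 + 17t + 72).
The quadratic factors as (t + 9)·(t + 8).
Eigenvalues: -9, -8, 0.

-9, -8, 0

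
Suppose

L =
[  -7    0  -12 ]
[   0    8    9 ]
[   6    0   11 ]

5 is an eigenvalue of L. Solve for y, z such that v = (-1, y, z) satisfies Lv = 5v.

We need (L - 5I)v = 0.
L - 5I = [[-12, 0, -12], [0, 3, 9], [6, 0, 6]].
Row 1: (-12)·-1 + (0)·y + (-12)·z = 0
Row 2: (0)·-1 + (3)·y + (9)·z = 0
Row 3: (6)·-1 + (0)·y + (6)·z = 0
Solving gives y = -3, z = 1.
Check: L·(-1, -3, 1) = (-5, -15, 5) = 5·(-1, -3, 1).

-3, 1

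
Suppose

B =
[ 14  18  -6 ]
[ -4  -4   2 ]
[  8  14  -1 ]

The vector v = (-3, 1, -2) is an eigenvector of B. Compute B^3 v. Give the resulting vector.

First find the eigenvalue: Bv = (-12, 4, -8) = 4·(-3, 1, -2), so λ = 4.
Then B^3 v = λ^3·v = 4^3·(-3, 1, -2) = 64·(-3, 1, -2) = (-192, 64, -128).

(-192, 64, -128)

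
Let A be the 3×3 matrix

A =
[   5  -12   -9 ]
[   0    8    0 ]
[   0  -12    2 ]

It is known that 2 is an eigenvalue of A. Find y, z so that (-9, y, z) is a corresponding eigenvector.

We need (A - 2I)v = 0.
A - 2I = [[3, -12, -9], [0, 6, 0], [0, -12, 0]].
Row 1: (3)·-9 + (-12)·y + (-9)·z = 0
Row 2: (0)·-9 + (6)·y + (0)·z = 0
Row 3: (0)·-9 + (-12)·y + (0)·z = 0
Solving gives y = 0, z = -3.
Check: A·(-9, 0, -3) = (-18, 0, -6) = 2·(-9, 0, -3).

0, -3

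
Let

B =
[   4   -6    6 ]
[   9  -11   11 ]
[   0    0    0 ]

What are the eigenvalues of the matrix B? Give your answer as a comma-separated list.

The characteristic polynomial is p(t) = det(tI - B).
Expanding along the first row, p(t) = t^3 + 7t^2 + 10t.
Since p(0) = 0, t = 0 is a root.
Factor out t: p(t) = t·(t^2 + 7t + 10).
The quadratic factors as (t + 5)·(t + 2).
Eigenvalues: -5, -2, 0.

-5, -2, 0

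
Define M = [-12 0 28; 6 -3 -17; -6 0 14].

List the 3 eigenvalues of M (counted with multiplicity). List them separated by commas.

-3, 0, 2

Compute the characteristic polynomial p(λ) = det(λI - M).
Expanding the 3×3 determinant: p(λ) = λ^3 + λ^2 - 6λ.
Rational-root test: λ = 0 gives p(0) = 0.
Factor out λ: p(λ) = λ·(λ^2 + λ - 6).
The quadratic factors as (λ + 3)·(λ - 2).
Eigenvalues: -3, 0, 2.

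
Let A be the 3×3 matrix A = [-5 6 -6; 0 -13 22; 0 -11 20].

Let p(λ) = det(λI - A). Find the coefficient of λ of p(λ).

p(λ) = λ^3 - 2λ^2 - 53λ - 90.
The coefficient of λ is -53.

-53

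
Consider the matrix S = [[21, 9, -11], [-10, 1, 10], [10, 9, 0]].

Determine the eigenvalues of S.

Set up det(λI - S) = 0.
Cofactor expansion gives p(λ) = λ^3 - 22λ^2 + 131λ - 110.
Rational-root test: λ = 11 gives p(11) = 0.
Factor out (λ - 11): p(λ) = (λ - 11)·(λ^2 - 11λ + 10).
The quadratic factors as (λ - 1)·(λ - 10).
Eigenvalues: 1, 10, 11.

1, 10, 11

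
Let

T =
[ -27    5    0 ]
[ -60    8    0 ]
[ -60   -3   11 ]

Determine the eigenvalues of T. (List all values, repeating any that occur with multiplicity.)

Set up det(lambda·I - T) = 0.
Cofactor expansion gives p(lambda) = lambda^3 + 8·lambda^2 - 125·lambda - 924.
Since p(-12) = 0, lambda = -12 is a root.
Dividing by (lambda + 12) leaves lambda^2 - 4·lambda - 77.
The quadratic factors as (lambda + 7)·(lambda - 11).
Eigenvalues: -12, -7, 11.

-12, -7, 11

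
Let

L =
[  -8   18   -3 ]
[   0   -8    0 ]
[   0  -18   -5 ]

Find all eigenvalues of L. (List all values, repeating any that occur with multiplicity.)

-8, -8, -5

Set up det(tI - L) = 0.
Expanding the 3×3 determinant: p(t) = t^3 + 21t^2 + 144t + 320.
Rational-root test: t = -5 gives p(-5) = 0.
Factor out (t + 5): p(t) = (t + 5)·(t^2 + 16t + 64).
The quadratic factor is (t + 8)^2.
Eigenvalues: -8, -8, -5.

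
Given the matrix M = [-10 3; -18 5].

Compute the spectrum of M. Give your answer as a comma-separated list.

-4, -1

det(M - sI) = (-10 - s)(5 - s) - (3)·(-18) = s^2 + 5s + 4.
This factors as (s + 4)·(s + 1) = 0.
Eigenvalues: -4, -1.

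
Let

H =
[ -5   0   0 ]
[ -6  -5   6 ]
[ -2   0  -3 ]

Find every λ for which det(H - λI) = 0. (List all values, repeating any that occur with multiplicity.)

The characteristic polynomial is p(t) = det(tI - H).
Expanding along the first row, p(t) = t^3 + 13t^2 + 55t + 75.
Rational-root test: t = -3 gives p(-3) = 0.
Dividing by (t + 3) leaves t^2 + 10t + 25.
The quadratic factor is (t + 5)^2.
Eigenvalues: -5, -5, -3.

-5, -5, -3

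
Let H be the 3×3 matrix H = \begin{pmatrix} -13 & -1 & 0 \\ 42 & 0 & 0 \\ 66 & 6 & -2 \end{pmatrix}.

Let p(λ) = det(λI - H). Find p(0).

p(0) = det(0·I − H) = det(−H) = (−1)^3·det(H).
det(H) = -84, so p(0) = 84.

84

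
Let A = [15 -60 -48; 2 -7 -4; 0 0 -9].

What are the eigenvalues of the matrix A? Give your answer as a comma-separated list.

-9, 3, 5

Compute the characteristic polynomial p(μ) = det(μI - A).
Cofactor expansion gives p(μ) = μ^3 + μ^2 - 57μ + 135.
Try μ = 3: p(3) = 0, so 3 is a root.
Dividing by (μ - 3) leaves μ^2 + 4μ - 45.
The quadratic factors as (μ + 9)·(μ - 5).
Eigenvalues: -9, 3, 5.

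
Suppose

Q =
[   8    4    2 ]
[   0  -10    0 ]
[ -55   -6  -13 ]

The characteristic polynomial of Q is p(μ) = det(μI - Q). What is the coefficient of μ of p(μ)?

56

p(μ) = μ^3 + 15μ^2 + 56μ + 60.
The coefficient of μ is 56.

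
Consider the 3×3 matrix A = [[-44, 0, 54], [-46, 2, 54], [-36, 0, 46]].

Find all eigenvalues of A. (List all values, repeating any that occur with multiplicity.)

-8, 2, 10

Compute the characteristic polynomial p(λ) = det(λI - A).
Expanding the 3×3 determinant: p(λ) = λ^3 - 4λ^2 - 76λ + 160.
Since p(-8) = 0, λ = -8 is a root.
Dividing by (λ + 8) leaves λ^2 - 12λ + 20.
The quadratic factors as (λ - 2)·(λ - 10).
Eigenvalues: -8, 2, 10.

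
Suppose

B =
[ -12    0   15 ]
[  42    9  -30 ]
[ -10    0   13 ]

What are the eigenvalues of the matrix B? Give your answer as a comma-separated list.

-2, 3, 9

Set up det(μI - B) = 0.
Expanding along the first row, p(μ) = μ^3 - 10μ^2 + 3μ + 54.
Since p(-2) = 0, μ = -2 is a root.
Dividing by (μ + 2) leaves μ^2 - 12μ + 27.
The quadratic factors as (μ - 3)·(μ - 9).
Eigenvalues: -2, 3, 9.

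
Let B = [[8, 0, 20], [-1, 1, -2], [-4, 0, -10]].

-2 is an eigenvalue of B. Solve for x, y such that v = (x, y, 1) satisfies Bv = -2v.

-2, 0

We need (B + 2I)v = 0.
B + 2I = [[10, 0, 20], [-1, 3, -2], [-4, 0, -8]].
Row 1: (10)·x + (0)·y + (20)·1 = 0
Row 2: (-1)·x + (3)·y + (-2)·1 = 0
Row 3: (-4)·x + (0)·y + (-8)·1 = 0
Solving gives x = -2, y = 0.
Check: B·(-2, 0, 1) = (4, 0, -2) = -2·(-2, 0, 1).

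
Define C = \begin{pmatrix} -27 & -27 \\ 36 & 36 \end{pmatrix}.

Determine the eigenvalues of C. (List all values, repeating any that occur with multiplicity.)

det(C - λI) = (-27 - λ)(36 - λ) - (-27)·(36) = λ^2 - 9λ.
This factors as λ·(λ - 9) = 0.
Eigenvalues: 0, 9.

0, 9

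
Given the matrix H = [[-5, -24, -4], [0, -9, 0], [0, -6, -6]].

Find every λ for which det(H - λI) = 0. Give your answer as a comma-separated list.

Set up det(λI - H) = 0.
Cofactor expansion gives p(λ) = λ^3 + 20λ^2 + 129λ + 270.
Rational-root test: λ = -5 gives p(-5) = 0.
Dividing by (λ + 5) leaves λ^2 + 15λ + 54.
The quadratic factors as (λ + 9)·(λ + 6).
Eigenvalues: -9, -6, -5.

-9, -6, -5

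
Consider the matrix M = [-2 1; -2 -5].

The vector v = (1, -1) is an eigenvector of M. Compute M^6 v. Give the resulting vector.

(729, -729)

First find the eigenvalue: Mv = (-3, 3) = -3·(1, -1), so λ = -3.
Then M^6 v = λ^6·v = (-3)^6·(1, -1) = 729·(1, -1) = (729, -729).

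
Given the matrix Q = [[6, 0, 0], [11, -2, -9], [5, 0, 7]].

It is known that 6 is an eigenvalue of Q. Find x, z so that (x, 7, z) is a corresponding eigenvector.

We need (Q - 6I)v = 0.
Q - 6I = [[0, 0, 0], [11, -8, -9], [5, 0, 1]].
Row 1: (0)·x + (0)·7 + (0)·z = 0
Row 2: (11)·x + (-8)·7 + (-9)·z = 0
Row 3: (5)·x + (0)·7 + (1)·z = 0
Solving gives x = 1, z = -5.
Check: Q·(1, 7, -5) = (6, 42, -30) = 6·(1, 7, -5).

1, -5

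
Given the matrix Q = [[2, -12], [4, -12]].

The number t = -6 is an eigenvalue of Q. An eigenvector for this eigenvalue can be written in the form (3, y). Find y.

We need (Q + 6I)v = 0.
Q + 6I = [[8, -12], [4, -6]].
Row 1: (8)·3 + (-12)·y = 0
Row 2: (4)·3 + (-6)·y = 0
Solving gives y = 2.
Check: Q·(3, 2) = (-18, -12) = -6·(3, 2).

2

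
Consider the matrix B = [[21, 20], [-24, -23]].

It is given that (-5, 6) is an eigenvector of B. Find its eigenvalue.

-3

Compute Bv: B·(-5, 6) = (15, -18).
Since Bv = λv, compare component 1: 15 = λ·-5, so λ = -3.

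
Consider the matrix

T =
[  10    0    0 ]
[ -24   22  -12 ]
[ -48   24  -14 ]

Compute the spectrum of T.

Compute the characteristic polynomial p(t) = det(tI - T).
Expanding the 3×3 determinant: p(t) = t^3 - 18t^2 + 60t + 200.
Try t = 10: p(10) = 0, so 10 is a root.
Factor out (t - 10): p(t) = (t - 10)·(t^2 - 8t - 20).
The quadratic factors as (t + 2)·(t - 10).
Eigenvalues: -2, 10, 10.

-2, 10, 10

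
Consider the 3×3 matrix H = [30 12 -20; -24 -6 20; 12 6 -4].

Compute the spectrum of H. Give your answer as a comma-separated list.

The characteristic polynomial is p(t) = det(tI - H).
Cofactor expansion gives p(t) = t^3 - 20t^2 + 132t - 288.
Since p(8) = 0, t = 8 is a root.
Factor out (t - 8): p(t) = (t - 8)·(t^2 - 12t + 36).
The quadratic factor is (t - 6)^2.
Eigenvalues: 6, 6, 8.

6, 6, 8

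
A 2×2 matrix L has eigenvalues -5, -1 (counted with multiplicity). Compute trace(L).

-6

trace(L) is the sum of the eigenvalues: (-5) + (-1) = -6.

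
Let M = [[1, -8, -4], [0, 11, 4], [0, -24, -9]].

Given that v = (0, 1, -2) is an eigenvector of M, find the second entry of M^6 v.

729

First find the eigenvalue: Mv = (0, 3, -6) = 3·(0, 1, -2), so λ = 3.
Then M^6 v = λ^6·v = 3^6·(0, 1, -2) = 729·(0, 1, -2) = (0, 729, -1458).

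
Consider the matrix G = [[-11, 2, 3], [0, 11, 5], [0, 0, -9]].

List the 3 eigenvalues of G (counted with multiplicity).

-11, -9, 11

G is upper triangular, so its eigenvalues are the diagonal entries.
Diagonal: -11, 11, -9.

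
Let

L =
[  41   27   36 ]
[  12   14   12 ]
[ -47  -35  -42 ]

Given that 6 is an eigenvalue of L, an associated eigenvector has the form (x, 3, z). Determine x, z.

9, -11

We need (L - 6I)v = 0.
L - 6I = [[35, 27, 36], [12, 8, 12], [-47, -35, -48]].
Row 1: (35)·x + (27)·3 + (36)·z = 0
Row 2: (12)·x + (8)·3 + (12)·z = 0
Row 3: (-47)·x + (-35)·3 + (-48)·z = 0
Solving gives x = 9, z = -11.
Check: L·(9, 3, -11) = (54, 18, -66) = 6·(9, 3, -11).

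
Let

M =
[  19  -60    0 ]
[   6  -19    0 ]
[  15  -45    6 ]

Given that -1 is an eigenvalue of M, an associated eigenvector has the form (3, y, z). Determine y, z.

We need (M + 1I)v = 0.
M + 1I = [[20, -60, 0], [6, -18, 0], [15, -45, 7]].
Row 1: (20)·3 + (-60)·y + (0)·z = 0
Row 2: (6)·3 + (-18)·y + (0)·z = 0
Row 3: (15)·3 + (-45)·y + (7)·z = 0
Solving gives y = 1, z = 0.
Check: M·(3, 1, 0) = (-3, -1, 0) = -1·(3, 1, 0).

1, 0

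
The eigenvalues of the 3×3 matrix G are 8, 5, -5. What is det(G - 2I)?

-126

If G has eigenvalues 8, 5, -5, then G - 2I has eigenvalues 6, 3, -7.
det(G - 2I) = (6) · (3) · (-7) = -126.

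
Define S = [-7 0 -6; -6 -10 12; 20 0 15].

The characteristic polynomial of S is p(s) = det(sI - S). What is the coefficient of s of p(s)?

p(s) = s^3 + 2s^2 - 65s + 150.
The coefficient of s is -65.

-65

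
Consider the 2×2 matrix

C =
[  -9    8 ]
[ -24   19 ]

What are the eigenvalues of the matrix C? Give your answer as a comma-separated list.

3, 7

det(C - λI) = (-9 - λ)(19 - λ) - (8)·(-24) = λ^2 - 10λ + 21.
This factors as (λ - 3)·(λ - 7) = 0.
Eigenvalues: 3, 7.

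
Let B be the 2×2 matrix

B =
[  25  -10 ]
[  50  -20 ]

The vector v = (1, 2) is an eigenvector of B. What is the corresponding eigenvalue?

5

Compute Bv: B·(1, 2) = (5, 10).
Since Bv = λv, compare component 1: 5 = λ·1, so λ = 5.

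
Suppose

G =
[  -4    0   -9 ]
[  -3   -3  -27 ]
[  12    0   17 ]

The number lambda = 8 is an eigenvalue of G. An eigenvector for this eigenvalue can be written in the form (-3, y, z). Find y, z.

-9, 4

We need (G - 8I)v = 0.
G - 8I = [[-12, 0, -9], [-3, -11, -27], [12, 0, 9]].
Row 1: (-12)·-3 + (0)·y + (-9)·z = 0
Row 2: (-3)·-3 + (-11)·y + (-27)·z = 0
Row 3: (12)·-3 + (0)·y + (9)·z = 0
Solving gives y = -9, z = 4.
Check: G·(-3, -9, 4) = (-24, -72, 32) = 8·(-3, -9, 4).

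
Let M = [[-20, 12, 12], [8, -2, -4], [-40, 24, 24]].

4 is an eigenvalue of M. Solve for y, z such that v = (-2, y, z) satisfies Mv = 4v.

We need (M - 4I)v = 0.
M - 4I = [[-24, 12, 12], [8, -6, -4], [-40, 24, 20]].
Row 1: (-24)·-2 + (12)·y + (12)·z = 0
Row 2: (8)·-2 + (-6)·y + (-4)·z = 0
Row 3: (-40)·-2 + (24)·y + (20)·z = 0
Solving gives y = 0, z = -4.
Check: M·(-2, 0, -4) = (-8, 0, -16) = 4·(-2, 0, -4).

0, -4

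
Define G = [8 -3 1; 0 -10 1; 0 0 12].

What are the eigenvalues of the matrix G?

-10, 8, 12

G is upper triangular, so its eigenvalues are the diagonal entries.
Diagonal: 8, -10, 12.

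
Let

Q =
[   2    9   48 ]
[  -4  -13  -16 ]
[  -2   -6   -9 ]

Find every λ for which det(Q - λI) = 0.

-10, -9, -1

Set up det(rI - Q) = 0.
Expanding the 3×3 determinant: p(r) = r^3 + 20r^2 + 109r + 90.
Since p(-9) = 0, r = -9 is a root.
Dividing by (r + 9) leaves r^2 + 11r + 10.
The quadratic factors as (r + 10)·(r + 1).
Eigenvalues: -10, -9, -1.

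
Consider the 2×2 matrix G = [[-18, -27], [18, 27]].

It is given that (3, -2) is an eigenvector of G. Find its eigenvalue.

0

Compute Gv: G·(3, -2) = (0, 0).
Since Gv = λv, compare component 1: 0 = λ·3, so λ = 0.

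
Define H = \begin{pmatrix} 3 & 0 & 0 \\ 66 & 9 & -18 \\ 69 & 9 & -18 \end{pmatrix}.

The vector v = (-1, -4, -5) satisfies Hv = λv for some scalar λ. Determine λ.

Compute Hv: H·(-1, -4, -5) = (-3, -12, -15).
Since Hv = λv, compare component 1: -3 = λ·-1, so λ = 3.

3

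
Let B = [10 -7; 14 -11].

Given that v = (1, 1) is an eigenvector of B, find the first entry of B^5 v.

243

First find the eigenvalue: Bv = (3, 3) = 3·(1, 1), so λ = 3.
Then B^5 v = λ^5·v = 3^5·(1, 1) = 243·(1, 1) = (243, 243).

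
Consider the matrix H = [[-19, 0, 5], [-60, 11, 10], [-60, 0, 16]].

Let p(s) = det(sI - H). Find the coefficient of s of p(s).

p(s) = s^3 - 8s^2 - 37s + 44.
The coefficient of s is -37.

-37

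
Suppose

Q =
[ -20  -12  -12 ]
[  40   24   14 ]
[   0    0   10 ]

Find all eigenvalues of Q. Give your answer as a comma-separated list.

0, 4, 10

The characteristic polynomial is p(t) = det(tI - Q).
Expanding the 3×3 determinant: p(t) = t^3 - 14t^2 + 40t.
Try t = 10: p(10) = 0, so 10 is a root.
Factor out (t - 10): p(t) = (t - 10)·(t^2 - 4t).
The quadratic factors as t·(t - 4).
Eigenvalues: 0, 4, 10.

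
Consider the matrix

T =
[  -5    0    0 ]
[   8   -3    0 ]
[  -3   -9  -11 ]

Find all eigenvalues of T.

T is lower triangular, so its eigenvalues are the diagonal entries.
Diagonal: -5, -3, -11.

-11, -5, -3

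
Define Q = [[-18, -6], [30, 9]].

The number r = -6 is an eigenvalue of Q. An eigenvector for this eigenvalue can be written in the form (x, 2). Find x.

We need (Q + 6I)v = 0.
Q + 6I = [[-12, -6], [30, 15]].
Row 1: (-12)·x + (-6)·2 = 0
Row 2: (30)·x + (15)·2 = 0
Solving gives x = -1.
Check: Q·(-1, 2) = (6, -12) = -6·(-1, 2).

-1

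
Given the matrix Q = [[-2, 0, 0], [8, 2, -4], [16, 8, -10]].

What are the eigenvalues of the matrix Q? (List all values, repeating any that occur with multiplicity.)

-6, -2, -2

Set up det(λI - Q) = 0.
Expanding along the first row, p(λ) = λ^3 + 10λ^2 + 28λ + 24.
Since p(-6) = 0, λ = -6 is a root.
Dividing by (λ + 6) leaves λ^2 + 4λ + 4.
The quadratic factor is (λ + 2)^2.
Eigenvalues: -6, -2, -2.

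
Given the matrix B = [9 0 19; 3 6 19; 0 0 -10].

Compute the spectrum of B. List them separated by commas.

-10, 6, 9

The characteristic polynomial is p(λ) = det(λI - B).
Expanding the 3×3 determinant: p(λ) = λ^3 - 5λ^2 - 96λ + 540.
Rational-root test: λ = -10 gives p(-10) = 0.
Dividing by (λ + 10) leaves λ^2 - 15λ + 54.
The quadratic factors as (λ - 6)·(λ - 9).
Eigenvalues: -10, 6, 9.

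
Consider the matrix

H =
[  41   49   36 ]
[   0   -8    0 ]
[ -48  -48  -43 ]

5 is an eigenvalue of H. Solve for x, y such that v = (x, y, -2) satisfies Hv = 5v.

We need (H - 5I)v = 0.
H - 5I = [[36, 49, 36], [0, -13, 0], [-48, -48, -48]].
Row 1: (36)·x + (49)·y + (36)·-2 = 0
Row 2: (0)·x + (-13)·y + (0)·-2 = 0
Row 3: (-48)·x + (-48)·y + (-48)·-2 = 0
Solving gives x = 2, y = 0.
Check: H·(2, 0, -2) = (10, 0, -10) = 5·(2, 0, -2).

2, 0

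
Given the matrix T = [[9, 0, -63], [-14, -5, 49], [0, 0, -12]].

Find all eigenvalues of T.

-12, -5, 9

Compute the characteristic polynomial p(s) = det(sI - T).
Expanding the 3×3 determinant: p(s) = s^3 + 8s^2 - 93s - 540.
Since p(-5) = 0, s = -5 is a root.
Dividing by (s + 5) leaves s^2 + 3s - 108.
The quadratic factors as (s + 12)·(s - 9).
Eigenvalues: -12, -5, 9.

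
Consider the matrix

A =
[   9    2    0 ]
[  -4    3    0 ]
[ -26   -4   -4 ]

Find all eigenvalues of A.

The characteristic polynomial is p(λ) = det(λI - A).
Expanding along the first row, p(λ) = λ^3 - 8λ^2 - 13λ + 140.
Rational-root test: λ = 7 gives p(7) = 0.
Factor out (λ - 7): p(λ) = (λ - 7)·(λ^2 - λ - 20).
The quadratic factors as (λ + 4)·(λ - 5).
Eigenvalues: -4, 5, 7.

-4, 5, 7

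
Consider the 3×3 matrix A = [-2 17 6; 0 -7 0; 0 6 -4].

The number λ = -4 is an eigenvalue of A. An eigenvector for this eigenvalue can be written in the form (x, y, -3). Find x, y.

9, 0

We need (A + 4I)v = 0.
A + 4I = [[2, 17, 6], [0, -3, 0], [0, 6, 0]].
Row 1: (2)·x + (17)·y + (6)·-3 = 0
Row 2: (0)·x + (-3)·y + (0)·-3 = 0
Row 3: (0)·x + (6)·y + (0)·-3 = 0
Solving gives x = 9, y = 0.
Check: A·(9, 0, -3) = (-36, 0, 12) = -4·(9, 0, -3).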